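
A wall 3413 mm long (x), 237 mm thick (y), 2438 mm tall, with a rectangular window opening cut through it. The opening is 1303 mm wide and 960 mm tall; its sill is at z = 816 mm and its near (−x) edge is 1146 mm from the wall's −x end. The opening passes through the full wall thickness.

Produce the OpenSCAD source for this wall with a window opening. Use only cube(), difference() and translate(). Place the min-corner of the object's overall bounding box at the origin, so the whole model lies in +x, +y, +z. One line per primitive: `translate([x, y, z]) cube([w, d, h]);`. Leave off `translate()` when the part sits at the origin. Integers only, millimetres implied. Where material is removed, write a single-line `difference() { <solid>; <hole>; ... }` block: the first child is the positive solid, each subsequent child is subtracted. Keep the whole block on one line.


difference() { cube([3413, 237, 2438]); translate([1146, 0, 816]) cube([1303, 237, 960]); }


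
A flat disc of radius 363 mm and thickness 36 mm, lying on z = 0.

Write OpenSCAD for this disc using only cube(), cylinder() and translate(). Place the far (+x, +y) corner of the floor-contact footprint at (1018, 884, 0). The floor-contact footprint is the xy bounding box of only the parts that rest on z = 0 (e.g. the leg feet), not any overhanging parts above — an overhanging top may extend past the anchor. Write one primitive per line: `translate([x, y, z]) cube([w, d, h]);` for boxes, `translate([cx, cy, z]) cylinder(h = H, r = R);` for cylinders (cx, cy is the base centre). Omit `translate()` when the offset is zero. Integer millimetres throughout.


translate([655, 521, 0]) cylinder(h = 36, r = 363);


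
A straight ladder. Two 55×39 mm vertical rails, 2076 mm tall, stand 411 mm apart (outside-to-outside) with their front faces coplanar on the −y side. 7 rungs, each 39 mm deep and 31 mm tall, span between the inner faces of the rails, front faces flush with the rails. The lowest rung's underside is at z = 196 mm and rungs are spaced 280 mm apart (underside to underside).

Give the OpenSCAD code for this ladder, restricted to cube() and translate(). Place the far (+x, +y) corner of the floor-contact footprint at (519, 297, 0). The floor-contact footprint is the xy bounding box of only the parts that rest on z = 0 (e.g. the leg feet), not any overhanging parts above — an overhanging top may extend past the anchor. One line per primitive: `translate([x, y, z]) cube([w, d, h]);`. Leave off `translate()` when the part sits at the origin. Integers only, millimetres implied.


translate([108, 258, 0]) cube([55, 39, 2076]);
translate([464, 258, 0]) cube([55, 39, 2076]);
translate([163, 258, 196]) cube([301, 39, 31]);
translate([163, 258, 476]) cube([301, 39, 31]);
translate([163, 258, 756]) cube([301, 39, 31]);
translate([163, 258, 1036]) cube([301, 39, 31]);
translate([163, 258, 1316]) cube([301, 39, 31]);
translate([163, 258, 1596]) cube([301, 39, 31]);
translate([163, 258, 1876]) cube([301, 39, 31]);


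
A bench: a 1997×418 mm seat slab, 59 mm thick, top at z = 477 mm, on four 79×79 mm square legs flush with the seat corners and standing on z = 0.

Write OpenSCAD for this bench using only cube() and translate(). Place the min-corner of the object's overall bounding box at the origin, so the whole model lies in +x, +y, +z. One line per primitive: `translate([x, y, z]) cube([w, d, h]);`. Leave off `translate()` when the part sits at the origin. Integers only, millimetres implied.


translate([0, 0, 418]) cube([1997, 418, 59]);
cube([79, 79, 418]);
translate([0, 339, 0]) cube([79, 79, 418]);
translate([1918, 0, 0]) cube([79, 79, 418]);
translate([1918, 339, 0]) cube([79, 79, 418]);


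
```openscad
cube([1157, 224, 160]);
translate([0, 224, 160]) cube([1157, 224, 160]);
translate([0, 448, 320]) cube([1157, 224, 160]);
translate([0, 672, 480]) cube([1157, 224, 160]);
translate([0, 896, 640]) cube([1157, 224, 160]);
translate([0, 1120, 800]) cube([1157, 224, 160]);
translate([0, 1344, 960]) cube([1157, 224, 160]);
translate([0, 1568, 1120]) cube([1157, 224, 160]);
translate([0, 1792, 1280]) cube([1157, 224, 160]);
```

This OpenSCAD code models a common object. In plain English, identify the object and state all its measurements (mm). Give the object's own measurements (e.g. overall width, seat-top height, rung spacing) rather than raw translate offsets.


A straight staircase of 9 solid steps. Each step is 1157 mm wide (x), 224 mm deep (y, the going) and 160 mm tall (the rise). The first step rests on the floor; each subsequent step sits one going further in +y and one rise higher in +z, directly behind and above the previous step with no overlap.


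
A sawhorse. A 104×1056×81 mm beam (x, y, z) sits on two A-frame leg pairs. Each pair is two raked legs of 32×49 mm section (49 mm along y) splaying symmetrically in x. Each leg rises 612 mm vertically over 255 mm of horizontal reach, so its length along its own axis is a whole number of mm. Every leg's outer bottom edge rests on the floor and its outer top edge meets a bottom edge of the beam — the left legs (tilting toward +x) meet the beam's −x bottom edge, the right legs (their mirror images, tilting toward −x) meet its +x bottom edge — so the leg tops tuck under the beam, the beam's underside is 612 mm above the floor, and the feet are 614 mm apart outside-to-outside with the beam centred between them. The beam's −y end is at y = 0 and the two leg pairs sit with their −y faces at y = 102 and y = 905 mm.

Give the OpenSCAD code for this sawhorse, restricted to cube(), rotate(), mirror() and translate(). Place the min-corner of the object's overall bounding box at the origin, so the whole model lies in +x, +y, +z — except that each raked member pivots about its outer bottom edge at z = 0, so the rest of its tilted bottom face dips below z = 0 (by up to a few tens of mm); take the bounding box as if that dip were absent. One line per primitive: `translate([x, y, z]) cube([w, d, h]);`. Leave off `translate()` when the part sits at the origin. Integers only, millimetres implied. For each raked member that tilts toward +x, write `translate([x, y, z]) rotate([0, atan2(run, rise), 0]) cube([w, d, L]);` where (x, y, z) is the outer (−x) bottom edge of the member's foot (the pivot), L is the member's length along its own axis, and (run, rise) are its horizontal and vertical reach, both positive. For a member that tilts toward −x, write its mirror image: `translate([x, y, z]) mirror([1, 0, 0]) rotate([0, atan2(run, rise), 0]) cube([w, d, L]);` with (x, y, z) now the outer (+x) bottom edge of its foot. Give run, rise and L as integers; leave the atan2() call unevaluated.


translate([255, 0, 612]) cube([104, 1056, 81]);
translate([0, 102, 0]) rotate([0, atan2(255, 612), 0]) cube([32, 49, 663]);
translate([614, 102, 0]) mirror([1, 0, 0]) rotate([0, atan2(255, 612), 0]) cube([32, 49, 663]);
translate([0, 905, 0]) rotate([0, atan2(255, 612), 0]) cube([32, 49, 663]);
translate([614, 905, 0]) mirror([1, 0, 0]) rotate([0, atan2(255, 612), 0]) cube([32, 49, 663]);


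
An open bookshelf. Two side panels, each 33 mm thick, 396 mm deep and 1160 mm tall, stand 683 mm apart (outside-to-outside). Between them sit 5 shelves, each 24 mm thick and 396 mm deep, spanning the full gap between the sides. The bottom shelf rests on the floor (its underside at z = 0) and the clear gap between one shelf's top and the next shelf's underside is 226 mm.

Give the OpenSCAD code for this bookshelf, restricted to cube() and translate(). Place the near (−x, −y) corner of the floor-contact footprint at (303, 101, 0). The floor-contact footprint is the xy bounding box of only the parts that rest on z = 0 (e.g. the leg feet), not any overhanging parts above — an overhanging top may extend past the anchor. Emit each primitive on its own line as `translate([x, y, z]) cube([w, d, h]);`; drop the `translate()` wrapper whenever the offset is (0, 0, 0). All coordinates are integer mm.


translate([303, 101, 0]) cube([33, 396, 1160]);
translate([953, 101, 0]) cube([33, 396, 1160]);
translate([336, 101, 0]) cube([617, 396, 24]);
translate([336, 101, 250]) cube([617, 396, 24]);
translate([336, 101, 500]) cube([617, 396, 24]);
translate([336, 101, 750]) cube([617, 396, 24]);
translate([336, 101, 1000]) cube([617, 396, 24]);


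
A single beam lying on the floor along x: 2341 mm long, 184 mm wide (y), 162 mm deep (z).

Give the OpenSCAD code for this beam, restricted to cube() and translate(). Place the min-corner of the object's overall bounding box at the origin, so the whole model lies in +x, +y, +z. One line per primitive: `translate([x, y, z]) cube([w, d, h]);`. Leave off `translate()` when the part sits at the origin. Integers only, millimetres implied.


cube([2341, 184, 162]);


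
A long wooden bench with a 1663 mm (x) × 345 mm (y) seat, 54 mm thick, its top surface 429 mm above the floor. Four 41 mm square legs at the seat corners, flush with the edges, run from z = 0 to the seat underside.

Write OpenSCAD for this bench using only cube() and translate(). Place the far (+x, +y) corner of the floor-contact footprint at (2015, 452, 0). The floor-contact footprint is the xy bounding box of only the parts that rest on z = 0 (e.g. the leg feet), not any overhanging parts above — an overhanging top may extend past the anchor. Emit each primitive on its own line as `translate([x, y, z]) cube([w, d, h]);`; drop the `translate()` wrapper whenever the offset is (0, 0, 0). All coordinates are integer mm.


translate([352, 107, 375]) cube([1663, 345, 54]);
translate([352, 107, 0]) cube([41, 41, 375]);
translate([352, 411, 0]) cube([41, 41, 375]);
translate([1974, 107, 0]) cube([41, 41, 375]);
translate([1974, 411, 0]) cube([41, 41, 375]);


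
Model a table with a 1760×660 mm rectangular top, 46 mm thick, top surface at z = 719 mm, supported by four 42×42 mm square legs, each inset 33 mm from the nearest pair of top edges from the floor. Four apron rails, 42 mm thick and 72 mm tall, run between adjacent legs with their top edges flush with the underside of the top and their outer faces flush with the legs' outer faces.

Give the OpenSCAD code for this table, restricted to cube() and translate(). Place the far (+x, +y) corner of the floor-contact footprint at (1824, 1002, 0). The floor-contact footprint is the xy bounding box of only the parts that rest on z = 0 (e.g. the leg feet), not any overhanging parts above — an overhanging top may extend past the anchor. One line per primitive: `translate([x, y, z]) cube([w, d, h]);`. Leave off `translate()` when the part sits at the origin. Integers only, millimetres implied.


// leg_h = 719 - 46 = 673
// apron z = 673 - 72 = 601
translate([97, 375, 673]) cube([1760, 660, 46]);
translate([130, 408, 0]) cube([42, 42, 673]);
translate([1782, 408, 0]) cube([42, 42, 673]);
translate([130, 960, 0]) cube([42, 42, 673]);
translate([1782, 960, 0]) cube([42, 42, 673]);
translate([172, 408, 601]) cube([1610, 42, 72]);
translate([172, 960, 601]) cube([1610, 42, 72]);
translate([130, 450, 601]) cube([42, 510, 72]);
translate([1782, 450, 601]) cube([42, 510, 72]);


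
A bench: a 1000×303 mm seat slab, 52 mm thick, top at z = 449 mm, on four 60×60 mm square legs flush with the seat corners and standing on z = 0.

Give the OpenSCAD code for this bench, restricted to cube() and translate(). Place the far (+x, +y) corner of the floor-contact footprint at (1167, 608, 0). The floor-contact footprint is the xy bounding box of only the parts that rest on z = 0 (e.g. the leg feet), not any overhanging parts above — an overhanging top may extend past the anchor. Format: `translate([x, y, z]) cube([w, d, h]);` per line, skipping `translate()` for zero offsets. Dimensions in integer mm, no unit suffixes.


// leg_h = 449 − 52 = 397
translate([167, 305, 397]) cube([1000, 303, 52]);
translate([167, 305, 0]) cube([60, 60, 397]);
translate([167, 548, 0]) cube([60, 60, 397]);
translate([1107, 305, 0]) cube([60, 60, 397]);
translate([1107, 548, 0]) cube([60, 60, 397]);


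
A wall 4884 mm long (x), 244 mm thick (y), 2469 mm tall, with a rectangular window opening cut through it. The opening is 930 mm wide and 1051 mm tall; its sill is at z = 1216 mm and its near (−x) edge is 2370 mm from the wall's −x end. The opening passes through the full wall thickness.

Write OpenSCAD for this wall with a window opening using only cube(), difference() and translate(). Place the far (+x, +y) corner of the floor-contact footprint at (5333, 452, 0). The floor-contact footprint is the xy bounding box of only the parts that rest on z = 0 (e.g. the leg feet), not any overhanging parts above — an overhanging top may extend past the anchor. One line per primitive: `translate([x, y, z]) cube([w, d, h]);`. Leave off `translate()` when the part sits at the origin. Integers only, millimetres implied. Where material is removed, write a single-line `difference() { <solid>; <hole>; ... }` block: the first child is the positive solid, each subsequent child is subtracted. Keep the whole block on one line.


difference() { translate([449, 208, 0]) cube([4884, 244, 2469]); translate([2819, 208, 1216]) cube([930, 244, 1051]); }


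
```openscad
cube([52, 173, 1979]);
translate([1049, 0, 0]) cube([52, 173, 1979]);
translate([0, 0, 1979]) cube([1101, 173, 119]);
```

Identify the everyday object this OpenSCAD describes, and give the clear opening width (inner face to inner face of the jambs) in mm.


A door frame. The clear opening width is 997 mm.

Two 1979 mm tall posts with a header on top — a door frame. The left jamb is 52 mm wide at x = 0; the right jamb starts at x = 1049. The clear opening is 1049 − 52 = 997 mm.


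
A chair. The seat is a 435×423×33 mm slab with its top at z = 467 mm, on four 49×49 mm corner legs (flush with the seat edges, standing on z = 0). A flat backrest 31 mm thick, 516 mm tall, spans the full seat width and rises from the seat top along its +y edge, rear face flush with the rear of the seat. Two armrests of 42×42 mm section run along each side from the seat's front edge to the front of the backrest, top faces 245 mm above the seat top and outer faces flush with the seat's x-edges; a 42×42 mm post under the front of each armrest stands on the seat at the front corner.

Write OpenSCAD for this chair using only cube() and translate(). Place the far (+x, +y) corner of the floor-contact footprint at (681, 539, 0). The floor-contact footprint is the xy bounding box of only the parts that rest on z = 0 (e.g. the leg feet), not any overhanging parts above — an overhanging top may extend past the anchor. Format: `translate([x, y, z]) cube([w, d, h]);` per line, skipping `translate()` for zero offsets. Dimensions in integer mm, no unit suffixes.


translate([246, 116, 434]) cube([435, 423, 33]);
translate([246, 116, 0]) cube([49, 49, 434]);
translate([632, 116, 0]) cube([49, 49, 434]);
translate([246, 490, 0]) cube([49, 49, 434]);
translate([632, 490, 0]) cube([49, 49, 434]);
translate([246, 508, 467]) cube([435, 31, 516]);
translate([246, 116, 670]) cube([42, 392, 42]);
translate([639, 116, 670]) cube([42, 392, 42]);
translate([246, 116, 467]) cube([42, 42, 203]);
translate([639, 116, 467]) cube([42, 42, 203]);


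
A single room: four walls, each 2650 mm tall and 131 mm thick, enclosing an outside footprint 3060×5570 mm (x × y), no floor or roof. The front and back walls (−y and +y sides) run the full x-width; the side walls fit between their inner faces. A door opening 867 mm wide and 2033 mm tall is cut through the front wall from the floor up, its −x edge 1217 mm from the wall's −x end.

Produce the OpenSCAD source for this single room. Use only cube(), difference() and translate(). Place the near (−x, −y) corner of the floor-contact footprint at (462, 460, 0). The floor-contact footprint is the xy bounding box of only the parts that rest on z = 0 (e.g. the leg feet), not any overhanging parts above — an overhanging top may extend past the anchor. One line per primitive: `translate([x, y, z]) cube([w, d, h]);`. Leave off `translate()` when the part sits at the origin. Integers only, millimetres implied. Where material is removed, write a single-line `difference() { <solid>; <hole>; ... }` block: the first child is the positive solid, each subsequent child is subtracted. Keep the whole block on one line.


difference() { translate([462, 460, 0]) cube([3060, 131, 2650]); translate([1679, 460, 0]) cube([867, 131, 2033]); }
translate([462, 5899, 0]) cube([3060, 131, 2650]);
translate([462, 591, 0]) cube([131, 5308, 2650]);
translate([3391, 591, 0]) cube([131, 5308, 2650]);


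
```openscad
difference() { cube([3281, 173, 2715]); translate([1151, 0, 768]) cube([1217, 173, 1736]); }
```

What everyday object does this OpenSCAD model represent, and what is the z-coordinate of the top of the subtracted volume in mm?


A wall with a window opening. The window head height is 2504 mm.

A wall with a rectangular opening subtracted — a window. Sill at z = 768, opening 1736 mm tall, so the head is at 768 + 1736 = 2504 mm.


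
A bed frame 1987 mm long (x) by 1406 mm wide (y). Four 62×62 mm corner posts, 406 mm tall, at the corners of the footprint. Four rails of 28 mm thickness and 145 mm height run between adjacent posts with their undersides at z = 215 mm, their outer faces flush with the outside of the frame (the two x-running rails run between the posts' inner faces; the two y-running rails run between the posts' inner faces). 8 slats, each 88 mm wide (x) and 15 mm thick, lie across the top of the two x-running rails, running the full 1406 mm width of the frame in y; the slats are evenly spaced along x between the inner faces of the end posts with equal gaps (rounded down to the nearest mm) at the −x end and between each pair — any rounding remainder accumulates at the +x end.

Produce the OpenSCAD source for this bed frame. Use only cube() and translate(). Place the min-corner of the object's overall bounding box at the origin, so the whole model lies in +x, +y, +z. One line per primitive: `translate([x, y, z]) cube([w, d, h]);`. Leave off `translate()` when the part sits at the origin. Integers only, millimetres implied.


cube([62, 62, 406]);
translate([0, 1344, 0]) cube([62, 62, 406]);
translate([1925, 0, 0]) cube([62, 62, 406]);
translate([1925, 1344, 0]) cube([62, 62, 406]);
translate([62, 0, 215]) cube([1863, 28, 145]);
translate([62, 1378, 215]) cube([1863, 28, 145]);
translate([0, 62, 215]) cube([28, 1282, 145]);
translate([1959, 62, 215]) cube([28, 1282, 145]);
translate([190, 0, 360]) cube([88, 1406, 15]);
translate([406, 0, 360]) cube([88, 1406, 15]);
translate([622, 0, 360]) cube([88, 1406, 15]);
translate([838, 0, 360]) cube([88, 1406, 15]);
translate([1054, 0, 360]) cube([88, 1406, 15]);
translate([1270, 0, 360]) cube([88, 1406, 15]);
translate([1486, 0, 360]) cube([88, 1406, 15]);
translate([1702, 0, 360]) cube([88, 1406, 15]);


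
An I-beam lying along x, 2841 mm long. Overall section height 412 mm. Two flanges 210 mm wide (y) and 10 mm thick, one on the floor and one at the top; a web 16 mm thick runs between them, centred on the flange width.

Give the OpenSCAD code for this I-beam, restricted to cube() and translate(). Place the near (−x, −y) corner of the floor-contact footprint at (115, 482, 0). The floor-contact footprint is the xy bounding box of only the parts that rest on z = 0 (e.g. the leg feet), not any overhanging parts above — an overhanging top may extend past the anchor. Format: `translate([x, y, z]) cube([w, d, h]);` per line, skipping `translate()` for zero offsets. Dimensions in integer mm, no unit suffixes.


translate([115, 482, 0]) cube([2841, 210, 10]);
translate([115, 579, 10]) cube([2841, 16, 392]);
translate([115, 482, 402]) cube([2841, 210, 10]);


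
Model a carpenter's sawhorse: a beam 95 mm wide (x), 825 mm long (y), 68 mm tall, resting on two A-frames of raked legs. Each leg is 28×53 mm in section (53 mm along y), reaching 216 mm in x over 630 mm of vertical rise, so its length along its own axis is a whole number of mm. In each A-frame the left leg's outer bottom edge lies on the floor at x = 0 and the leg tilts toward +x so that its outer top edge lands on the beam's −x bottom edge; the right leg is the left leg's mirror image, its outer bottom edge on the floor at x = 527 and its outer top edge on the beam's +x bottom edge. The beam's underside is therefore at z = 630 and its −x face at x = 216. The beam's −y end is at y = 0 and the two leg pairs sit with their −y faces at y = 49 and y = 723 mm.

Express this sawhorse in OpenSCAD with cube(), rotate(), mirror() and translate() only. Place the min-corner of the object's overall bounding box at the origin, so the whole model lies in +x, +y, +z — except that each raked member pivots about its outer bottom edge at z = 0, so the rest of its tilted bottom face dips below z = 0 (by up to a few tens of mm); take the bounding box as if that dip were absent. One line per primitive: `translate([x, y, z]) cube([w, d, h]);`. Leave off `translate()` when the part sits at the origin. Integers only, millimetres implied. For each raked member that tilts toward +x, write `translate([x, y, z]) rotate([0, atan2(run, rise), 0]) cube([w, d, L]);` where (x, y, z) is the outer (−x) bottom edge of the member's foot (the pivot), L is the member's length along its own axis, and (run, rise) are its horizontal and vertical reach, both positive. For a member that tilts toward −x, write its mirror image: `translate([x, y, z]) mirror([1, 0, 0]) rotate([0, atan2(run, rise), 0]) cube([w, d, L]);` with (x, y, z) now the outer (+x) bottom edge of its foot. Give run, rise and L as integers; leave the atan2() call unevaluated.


// leg length = √(216² + 630²) = 666
// right-leg outer foot x = 2·216 + 95 = 527
// beam min-corner = (216, 0, 630)
translate([216, 0, 630]) cube([95, 825, 68]);
translate([0, 49, 0]) rotate([0, atan2(216, 630), 0]) cube([28, 53, 666]);
translate([527, 49, 0]) mirror([1, 0, 0]) rotate([0, atan2(216, 630), 0]) cube([28, 53, 666]);
translate([0, 723, 0]) rotate([0, atan2(216, 630), 0]) cube([28, 53, 666]);
translate([527, 723, 0]) mirror([1, 0, 0]) rotate([0, atan2(216, 630), 0]) cube([28, 53, 666]);


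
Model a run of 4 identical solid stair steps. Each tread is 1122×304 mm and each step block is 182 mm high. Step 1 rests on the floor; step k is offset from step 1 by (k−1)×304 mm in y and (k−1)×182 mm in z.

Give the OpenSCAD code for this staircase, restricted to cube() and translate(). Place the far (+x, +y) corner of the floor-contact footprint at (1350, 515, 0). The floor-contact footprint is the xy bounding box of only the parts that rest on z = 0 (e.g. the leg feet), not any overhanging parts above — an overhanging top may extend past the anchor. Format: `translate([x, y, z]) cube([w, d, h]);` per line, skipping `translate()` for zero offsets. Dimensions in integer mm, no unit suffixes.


translate([228, 211, 0]) cube([1122, 304, 182]);
translate([228, 515, 182]) cube([1122, 304, 182]);
translate([228, 819, 364]) cube([1122, 304, 182]);
translate([228, 1123, 546]) cube([1122, 304, 182]);


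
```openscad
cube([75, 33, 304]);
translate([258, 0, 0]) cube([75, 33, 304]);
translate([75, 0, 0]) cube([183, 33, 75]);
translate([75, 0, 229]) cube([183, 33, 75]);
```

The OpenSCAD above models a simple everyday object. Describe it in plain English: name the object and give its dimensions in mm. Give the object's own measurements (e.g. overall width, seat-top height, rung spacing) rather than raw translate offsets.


A rectangular picture frame lying in the x–z plane (depth along y). The opening is 183 mm wide (x) by 154 mm tall (z), surrounded by a border 75 mm wide on all four sides. The frame is 33 mm deep and is made of two full-height vertical stiles with two horizontal rails fitted between them.


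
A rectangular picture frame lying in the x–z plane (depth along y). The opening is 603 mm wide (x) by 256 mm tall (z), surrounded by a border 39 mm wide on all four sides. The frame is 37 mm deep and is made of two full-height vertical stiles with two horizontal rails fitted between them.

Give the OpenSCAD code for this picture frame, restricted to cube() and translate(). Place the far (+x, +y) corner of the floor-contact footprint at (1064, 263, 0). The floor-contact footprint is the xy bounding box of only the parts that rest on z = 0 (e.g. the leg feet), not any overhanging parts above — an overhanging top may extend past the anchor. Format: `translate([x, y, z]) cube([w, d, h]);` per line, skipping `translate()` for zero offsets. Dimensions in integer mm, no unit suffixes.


translate([383, 226, 0]) cube([39, 37, 334]);
translate([1025, 226, 0]) cube([39, 37, 334]);
translate([422, 226, 0]) cube([603, 37, 39]);
translate([422, 226, 295]) cube([603, 37, 39]);


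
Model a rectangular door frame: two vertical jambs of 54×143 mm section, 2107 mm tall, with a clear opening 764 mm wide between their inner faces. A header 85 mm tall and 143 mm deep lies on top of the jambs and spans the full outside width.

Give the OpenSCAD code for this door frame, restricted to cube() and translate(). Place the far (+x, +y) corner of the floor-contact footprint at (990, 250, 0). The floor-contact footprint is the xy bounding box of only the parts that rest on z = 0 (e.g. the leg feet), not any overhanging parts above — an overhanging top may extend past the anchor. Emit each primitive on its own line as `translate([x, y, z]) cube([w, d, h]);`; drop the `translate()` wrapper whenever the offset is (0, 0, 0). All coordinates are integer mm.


translate([118, 107, 0]) cube([54, 143, 2107]);
translate([936, 107, 0]) cube([54, 143, 2107]);
translate([118, 107, 2107]) cube([872, 143, 85]);


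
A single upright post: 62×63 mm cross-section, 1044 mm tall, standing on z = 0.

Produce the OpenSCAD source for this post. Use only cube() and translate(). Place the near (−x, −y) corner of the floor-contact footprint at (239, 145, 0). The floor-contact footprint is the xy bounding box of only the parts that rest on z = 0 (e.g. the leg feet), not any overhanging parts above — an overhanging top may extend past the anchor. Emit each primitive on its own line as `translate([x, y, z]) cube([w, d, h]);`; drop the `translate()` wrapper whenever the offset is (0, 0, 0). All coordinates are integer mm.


translate([239, 145, 0]) cube([62, 63, 1044]);


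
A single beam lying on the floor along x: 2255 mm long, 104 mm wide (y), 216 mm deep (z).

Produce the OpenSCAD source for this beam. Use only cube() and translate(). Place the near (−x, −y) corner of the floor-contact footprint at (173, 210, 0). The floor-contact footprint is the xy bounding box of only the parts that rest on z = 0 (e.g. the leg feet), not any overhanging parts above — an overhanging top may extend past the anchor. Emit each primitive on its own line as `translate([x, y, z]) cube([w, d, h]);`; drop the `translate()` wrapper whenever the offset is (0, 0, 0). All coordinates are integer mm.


translate([173, 210, 0]) cube([2255, 104, 216]);


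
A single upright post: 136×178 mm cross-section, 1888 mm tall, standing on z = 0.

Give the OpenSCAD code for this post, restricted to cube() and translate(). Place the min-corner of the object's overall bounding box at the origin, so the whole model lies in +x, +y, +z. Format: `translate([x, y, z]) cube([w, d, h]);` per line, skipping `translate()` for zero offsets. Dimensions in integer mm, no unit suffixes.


cube([136, 178, 1888]);


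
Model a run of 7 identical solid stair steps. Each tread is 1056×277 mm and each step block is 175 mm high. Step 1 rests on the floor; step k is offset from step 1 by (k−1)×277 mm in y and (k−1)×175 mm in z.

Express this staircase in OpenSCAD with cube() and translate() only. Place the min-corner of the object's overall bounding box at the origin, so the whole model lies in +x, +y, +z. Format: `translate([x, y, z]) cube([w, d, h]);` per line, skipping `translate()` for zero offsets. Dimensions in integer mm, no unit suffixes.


cube([1056, 277, 175]);
translate([0, 277, 175]) cube([1056, 277, 175]);
translate([0, 554, 350]) cube([1056, 277, 175]);
translate([0, 831, 525]) cube([1056, 277, 175]);
translate([0, 1108, 700]) cube([1056, 277, 175]);
translate([0, 1385, 875]) cube([1056, 277, 175]);
translate([0, 1662, 1050]) cube([1056, 277, 175]);


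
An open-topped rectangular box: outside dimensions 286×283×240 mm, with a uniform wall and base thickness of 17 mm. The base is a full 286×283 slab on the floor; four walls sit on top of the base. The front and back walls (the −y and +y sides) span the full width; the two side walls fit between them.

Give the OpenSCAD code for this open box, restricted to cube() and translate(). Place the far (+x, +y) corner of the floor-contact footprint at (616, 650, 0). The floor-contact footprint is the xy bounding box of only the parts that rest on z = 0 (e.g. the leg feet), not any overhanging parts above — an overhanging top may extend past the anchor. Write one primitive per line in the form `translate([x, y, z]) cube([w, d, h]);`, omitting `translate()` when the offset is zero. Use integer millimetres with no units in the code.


translate([330, 367, 0]) cube([286, 283, 17]);
translate([330, 367, 17]) cube([286, 17, 223]);
translate([330, 633, 17]) cube([286, 17, 223]);
translate([330, 384, 17]) cube([17, 249, 223]);
translate([599, 384, 17]) cube([17, 249, 223]);


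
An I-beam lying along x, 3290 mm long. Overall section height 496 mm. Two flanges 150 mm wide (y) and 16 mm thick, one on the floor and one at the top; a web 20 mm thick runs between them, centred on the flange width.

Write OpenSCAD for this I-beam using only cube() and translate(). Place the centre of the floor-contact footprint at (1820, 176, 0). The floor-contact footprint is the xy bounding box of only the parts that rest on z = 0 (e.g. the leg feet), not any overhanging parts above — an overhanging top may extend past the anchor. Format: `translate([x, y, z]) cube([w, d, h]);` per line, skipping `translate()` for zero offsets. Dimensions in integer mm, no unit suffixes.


translate([175, 101, 0]) cube([3290, 150, 16]);
translate([175, 166, 16]) cube([3290, 20, 464]);
translate([175, 101, 480]) cube([3290, 150, 16]);


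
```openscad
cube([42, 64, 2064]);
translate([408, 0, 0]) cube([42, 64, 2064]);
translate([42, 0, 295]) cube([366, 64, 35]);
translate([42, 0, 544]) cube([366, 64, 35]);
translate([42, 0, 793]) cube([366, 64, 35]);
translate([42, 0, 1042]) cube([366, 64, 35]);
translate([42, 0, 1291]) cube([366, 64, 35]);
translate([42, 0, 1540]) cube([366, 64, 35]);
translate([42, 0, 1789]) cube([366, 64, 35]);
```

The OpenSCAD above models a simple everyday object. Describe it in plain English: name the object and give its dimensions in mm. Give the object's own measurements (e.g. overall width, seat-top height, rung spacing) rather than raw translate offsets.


A straight ladder. Two 42×64 mm vertical rails, 2064 mm tall, stand 450 mm apart (outside-to-outside) with their front faces coplanar on the −y side. 7 rungs, each 64 mm deep and 35 mm tall, span between the inner faces of the rails, front faces flush with the rails. The lowest rung's underside is at z = 295 mm and rungs are spaced 249 mm apart (underside to underside).


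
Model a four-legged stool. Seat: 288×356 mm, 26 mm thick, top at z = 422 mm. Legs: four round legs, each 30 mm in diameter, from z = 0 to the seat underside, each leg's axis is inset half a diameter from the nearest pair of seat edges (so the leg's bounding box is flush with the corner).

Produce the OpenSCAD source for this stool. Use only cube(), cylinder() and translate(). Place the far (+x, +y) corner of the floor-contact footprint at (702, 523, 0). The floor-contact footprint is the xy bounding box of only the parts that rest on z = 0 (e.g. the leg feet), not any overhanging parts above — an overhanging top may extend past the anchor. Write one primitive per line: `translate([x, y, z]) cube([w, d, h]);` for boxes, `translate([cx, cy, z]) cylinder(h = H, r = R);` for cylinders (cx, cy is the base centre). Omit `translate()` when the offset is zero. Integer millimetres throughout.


translate([414, 167, 396]) cube([288, 356, 26]);
translate([429, 182, 0]) cylinder(h = 396, r = 15);
translate([687, 182, 0]) cylinder(h = 396, r = 15);
translate([429, 508, 0]) cylinder(h = 396, r = 15);
translate([687, 508, 0]) cylinder(h = 396, r = 15);


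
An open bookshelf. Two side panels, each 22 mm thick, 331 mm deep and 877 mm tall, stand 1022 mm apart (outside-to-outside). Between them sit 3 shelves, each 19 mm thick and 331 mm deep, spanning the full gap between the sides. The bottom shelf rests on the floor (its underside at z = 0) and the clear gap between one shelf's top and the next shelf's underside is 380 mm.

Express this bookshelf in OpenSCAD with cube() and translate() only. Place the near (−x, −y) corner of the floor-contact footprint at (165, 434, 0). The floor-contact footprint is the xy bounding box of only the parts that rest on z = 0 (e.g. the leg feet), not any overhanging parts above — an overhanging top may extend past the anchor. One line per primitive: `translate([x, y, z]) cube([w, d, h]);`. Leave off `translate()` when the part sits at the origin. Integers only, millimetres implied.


translate([165, 434, 0]) cube([22, 331, 877]);
translate([1165, 434, 0]) cube([22, 331, 877]);
translate([187, 434, 0]) cube([978, 331, 19]);
translate([187, 434, 399]) cube([978, 331, 19]);
translate([187, 434, 798]) cube([978, 331, 19]);


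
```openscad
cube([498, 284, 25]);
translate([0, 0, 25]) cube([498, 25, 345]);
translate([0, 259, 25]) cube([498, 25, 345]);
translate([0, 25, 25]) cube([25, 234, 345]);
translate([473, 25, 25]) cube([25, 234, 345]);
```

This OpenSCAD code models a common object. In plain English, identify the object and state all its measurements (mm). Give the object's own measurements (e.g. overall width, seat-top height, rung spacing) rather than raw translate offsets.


An open-topped rectangular box: outside dimensions 498×284×370 mm, with a uniform wall and base thickness of 25 mm. The base is a full 498×284 slab on the floor; four walls sit on top of the base. The front and back walls (the −y and +y sides) span the full width; the two side walls fit between them.


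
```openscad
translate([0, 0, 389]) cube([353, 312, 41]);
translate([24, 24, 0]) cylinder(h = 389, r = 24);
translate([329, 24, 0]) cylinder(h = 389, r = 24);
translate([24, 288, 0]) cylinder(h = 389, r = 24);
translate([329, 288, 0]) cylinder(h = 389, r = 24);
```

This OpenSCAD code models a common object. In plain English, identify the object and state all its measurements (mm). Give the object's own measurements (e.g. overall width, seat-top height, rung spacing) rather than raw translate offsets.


A four-legged stool. The seat is a 353×312×41 mm slab whose top surface is at z = 430 mm; four round legs, each 48 mm in diameter, run from the floor (z = 0) to the underside of the seat, each leg's axis is inset half a diameter from the nearest pair of seat edges (so the leg's bounding box is flush with the corner).


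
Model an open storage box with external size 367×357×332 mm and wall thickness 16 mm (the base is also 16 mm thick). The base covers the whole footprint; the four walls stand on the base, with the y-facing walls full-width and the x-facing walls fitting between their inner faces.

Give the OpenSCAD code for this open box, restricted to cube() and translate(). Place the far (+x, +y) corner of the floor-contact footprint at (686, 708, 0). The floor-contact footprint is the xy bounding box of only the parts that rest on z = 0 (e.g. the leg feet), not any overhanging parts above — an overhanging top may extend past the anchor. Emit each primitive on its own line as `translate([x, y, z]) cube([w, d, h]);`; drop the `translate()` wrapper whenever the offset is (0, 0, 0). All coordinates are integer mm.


translate([319, 351, 0]) cube([367, 357, 16]);
translate([319, 351, 16]) cube([367, 16, 316]);
translate([319, 692, 16]) cube([367, 16, 316]);
translate([319, 367, 16]) cube([16, 325, 316]);
translate([670, 367, 16]) cube([16, 325, 316]);


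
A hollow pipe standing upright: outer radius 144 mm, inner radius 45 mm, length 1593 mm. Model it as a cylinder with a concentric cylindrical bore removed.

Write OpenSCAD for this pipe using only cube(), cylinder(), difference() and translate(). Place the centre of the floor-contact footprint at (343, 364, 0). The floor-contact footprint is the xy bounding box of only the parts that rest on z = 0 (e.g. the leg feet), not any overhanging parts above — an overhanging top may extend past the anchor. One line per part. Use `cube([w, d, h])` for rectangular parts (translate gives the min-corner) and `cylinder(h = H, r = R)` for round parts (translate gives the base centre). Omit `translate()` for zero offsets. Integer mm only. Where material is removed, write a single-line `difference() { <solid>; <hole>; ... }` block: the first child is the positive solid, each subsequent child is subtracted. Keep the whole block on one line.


difference() { translate([343, 364, 0]) cylinder(h = 1593, r = 144); translate([343, 364, 0]) cylinder(h = 1593, r = 45); }


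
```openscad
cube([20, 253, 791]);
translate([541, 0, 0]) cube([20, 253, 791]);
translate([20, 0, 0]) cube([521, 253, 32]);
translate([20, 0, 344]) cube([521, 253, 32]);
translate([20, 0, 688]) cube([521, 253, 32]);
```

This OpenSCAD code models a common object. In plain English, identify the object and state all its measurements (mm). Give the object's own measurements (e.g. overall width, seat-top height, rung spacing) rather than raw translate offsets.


An open bookshelf. Two side panels, each 20 mm thick, 253 mm deep and 791 mm tall, stand 561 mm apart (outside-to-outside). Between them sit 3 shelves, each 32 mm thick and 253 mm deep, spanning the full gap between the sides. The bottom shelf rests on the floor (its underside at z = 0) and the clear gap between one shelf's top and the next shelf's underside is 312 mm.


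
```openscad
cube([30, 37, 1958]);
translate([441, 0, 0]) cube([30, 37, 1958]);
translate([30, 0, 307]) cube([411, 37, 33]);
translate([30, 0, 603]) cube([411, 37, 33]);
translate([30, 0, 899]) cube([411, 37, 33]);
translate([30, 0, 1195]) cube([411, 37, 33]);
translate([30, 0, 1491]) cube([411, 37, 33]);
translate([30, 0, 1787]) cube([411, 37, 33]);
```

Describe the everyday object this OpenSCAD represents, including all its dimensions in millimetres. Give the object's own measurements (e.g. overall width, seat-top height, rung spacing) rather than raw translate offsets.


A straight ladder. Two 30×37 mm vertical rails, 1958 mm tall, stand 471 mm apart (outside-to-outside) with their front faces coplanar on the −y side. 6 rungs, each 37 mm deep and 33 mm tall, span between the inner faces of the rails, front faces flush with the rails. The lowest rung's underside is at z = 307 mm and rungs are spaced 296 mm apart (underside to underside).


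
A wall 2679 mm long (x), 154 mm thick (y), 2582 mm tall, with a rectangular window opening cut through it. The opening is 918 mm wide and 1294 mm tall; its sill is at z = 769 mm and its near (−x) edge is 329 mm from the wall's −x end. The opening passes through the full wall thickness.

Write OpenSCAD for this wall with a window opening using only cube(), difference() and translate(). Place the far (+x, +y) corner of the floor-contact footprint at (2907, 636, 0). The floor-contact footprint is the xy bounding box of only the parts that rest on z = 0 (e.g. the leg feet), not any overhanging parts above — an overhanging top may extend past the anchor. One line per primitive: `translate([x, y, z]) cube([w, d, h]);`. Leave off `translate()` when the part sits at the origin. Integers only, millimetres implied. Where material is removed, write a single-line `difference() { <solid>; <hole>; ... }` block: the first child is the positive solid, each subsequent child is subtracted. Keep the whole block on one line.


difference() { translate([228, 482, 0]) cube([2679, 154, 2582]); translate([557, 482, 769]) cube([918, 154, 1294]); }
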